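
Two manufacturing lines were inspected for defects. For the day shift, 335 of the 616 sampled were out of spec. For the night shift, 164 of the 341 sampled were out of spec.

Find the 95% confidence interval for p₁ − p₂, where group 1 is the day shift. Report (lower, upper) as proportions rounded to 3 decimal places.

(-0.003, 0.129)

p̂₁ = 335/616 = 0.5438 and p̂₂ = 164/341 = 0.4809.
SE₁ = √(p̂₁(1−p̂₁)/n₁) = √(0.5438·0.4562/616) = 0.02007; SE₂ = √(0.4809·0.5191/341) = 0.02706.
Independent samples: SE of the difference = √(SE₁² + SE₂²) = √(0.0004028049 + 0.0007322436) = 0.03369.
z* for 95% confidence is 1.960, so the margin of error is 1.960 × 0.03369 = 0.06603.
Point estimate p̂₁ − p̂₂ = 0.5438 − 0.4809 = 0.0629.
0.0629 ± 0.06603 → (-0.003, 0.129).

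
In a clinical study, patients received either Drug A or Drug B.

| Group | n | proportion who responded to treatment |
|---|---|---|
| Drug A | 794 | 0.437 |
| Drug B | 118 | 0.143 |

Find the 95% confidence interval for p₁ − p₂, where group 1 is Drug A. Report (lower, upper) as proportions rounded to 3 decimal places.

(0.222, 0.366)

SE₁ = √(p̂₁(1−p̂₁)/n₁) = √(0.4370·0.5630/794) = 0.01760; SE₂ = √(0.1430·0.8570/118) = 0.03223.
Independent samples: SE of the difference = √(SE₁² + SE₂²) = √(0.00030976 + 0.0010387729) = 0.03672.
z* for 95% confidence is 1.960, so the margin of error is 1.960 × 0.03672 = 0.07197.
Point estimate p̂₁ − p̂₂ = 0.4370 − 0.1430 = 0.2940.
0.2940 ± 0.07197 → (0.222, 0.366).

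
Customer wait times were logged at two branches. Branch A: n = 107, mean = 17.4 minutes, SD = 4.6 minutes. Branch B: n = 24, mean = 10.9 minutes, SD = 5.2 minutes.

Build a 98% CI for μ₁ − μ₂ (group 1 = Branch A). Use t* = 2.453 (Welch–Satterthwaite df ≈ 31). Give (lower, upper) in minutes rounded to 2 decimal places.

SE₁ = s₁/√n₁ = 4.6/√107 = 0.4447; SE₂ = 5.2/√24 = 1.0614.
Independent samples, unequal variances: SE_diff = √(SE₁² + SE₂²) = √(0.19775809 + 1.12656996) = 1.1508.
t* = 2.453, so margin of error = 2.453 × 1.1508 = 2.8229.
Difference in means = 17.4 − 10.9 = 6.5000.
6.5000 ± 2.8229 → (3.68, 9.32).

(3.68, 9.32)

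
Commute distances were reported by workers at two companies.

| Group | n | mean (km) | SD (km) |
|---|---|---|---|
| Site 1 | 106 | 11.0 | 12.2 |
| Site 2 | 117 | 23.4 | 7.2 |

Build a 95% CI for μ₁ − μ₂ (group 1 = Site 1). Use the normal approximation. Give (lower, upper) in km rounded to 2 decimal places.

(-15.06, -9.74)

Per-group SEs: s₁/√n₁ = 12.2/√106 = 1.1850, s₂/√n₂ = 7.2/√117 = 0.6656.
Unpooled SE of the difference: √(1.404225 + 0.44302336) = 1.3591.
Margin of error = z* · SE = 1.960 × 1.3591 = 2.6638.
x̄₁ − x̄₂ = 11.0 − 23.4 = -12.4000.
CI: -12.4000 ± 2.6638 = (-15.06, -9.74).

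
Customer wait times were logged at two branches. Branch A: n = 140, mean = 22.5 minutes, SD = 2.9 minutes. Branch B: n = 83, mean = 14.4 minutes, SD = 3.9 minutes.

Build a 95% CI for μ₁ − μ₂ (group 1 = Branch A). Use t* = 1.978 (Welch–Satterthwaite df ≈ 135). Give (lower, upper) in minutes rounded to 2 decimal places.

(7.12, 9.08)

Standard errors of each mean: 2.9/√140 = 0.2451 and 3.9/√83 = 0.4281.
SE(x̄₁ − x̄₂) = √(0.2451² + 0.4281²) = 0.4933 for independent samples with unequal variances.
With t* = 1.978, the margin is 1.978 × 0.4933 = 0.9757.
x̄₁ − x̄₂ = 22.5 − 14.4 = 8.1000; the interval is 8.1000 ± 0.9757 = (7.12, 9.08).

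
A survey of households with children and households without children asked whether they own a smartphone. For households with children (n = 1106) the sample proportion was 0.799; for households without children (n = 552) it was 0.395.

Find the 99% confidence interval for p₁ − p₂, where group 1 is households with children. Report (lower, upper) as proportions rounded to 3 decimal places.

(0.342, 0.466)

Each SE is √(p̂(1−p̂)/n): √(0.7990·0.2010/1106) = 0.01205 and √(0.3950·0.6050/552) = 0.02081.
SE(p̂₁ − p̂₂) = √(SE₁² + SE₂²) = √(0.0001452025 + 0.0004330561) = 0.02405, since the two samples are independent.
At 99% confidence z* = 2.576; margin = 2.576 × 0.02405 = 0.06195.
The difference is 0.7990 − 0.3950 = 0.4040, so the interval is 0.4040 ± 0.06195 = (0.342, 0.466).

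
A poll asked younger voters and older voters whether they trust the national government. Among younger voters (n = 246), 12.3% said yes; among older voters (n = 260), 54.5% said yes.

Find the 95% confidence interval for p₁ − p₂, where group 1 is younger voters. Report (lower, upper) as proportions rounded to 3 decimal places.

The two standard errors are √(0.1230×0.8770/246) = 0.02094 and √(0.5450×0.4550/260) = 0.03088.
Because the samples are independent, SE_diff = √(0.02094² + 0.03088²) = 0.03731.
Using z* = 1.960 for 95%, ME = 1.960 × 0.03731 = 0.07313.
p̂₁ − p̂₂ = -0.4220; interval -0.4220 ± 0.07313 gives (-0.495, -0.349).

(-0.495, -0.349)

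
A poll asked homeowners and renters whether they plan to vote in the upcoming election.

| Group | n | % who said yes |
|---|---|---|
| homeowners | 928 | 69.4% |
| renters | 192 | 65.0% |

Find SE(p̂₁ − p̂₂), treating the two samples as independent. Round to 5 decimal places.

Each SE is √(p̂(1−p̂)/n): √(0.6940·0.3060/928) = 0.01513 and √(0.6500·0.3500/192) = 0.03442.
SE(p̂₁ − p̂₂) = √(SE₁² + SE₂²) = √(0.0002289169 + 0.0011847364) = 0.03760, since the two samples are independent.

0.03760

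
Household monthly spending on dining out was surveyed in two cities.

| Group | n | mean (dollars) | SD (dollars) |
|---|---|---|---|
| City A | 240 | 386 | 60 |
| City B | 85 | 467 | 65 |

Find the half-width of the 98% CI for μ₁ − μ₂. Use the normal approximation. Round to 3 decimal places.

SE₁ = s₁/√n₁ = 60/√240 = 3.8730; SE₂ = 65/√85 = 7.0502.
Independent samples, unequal variances: SE_diff = √(SE₁² + SE₂²) = √(15.000129 + 49.70532004) = 8.0440.
z* = 2.326, so margin of error = 2.326 × 8.0440 = 18.7103.

18.710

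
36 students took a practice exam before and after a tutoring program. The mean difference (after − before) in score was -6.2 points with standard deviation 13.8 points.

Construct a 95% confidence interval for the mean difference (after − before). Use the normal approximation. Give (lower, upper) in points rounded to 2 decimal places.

(-10.71, -1.69)

Paired design: SE = s_d/√n = 13.8/√36 = 2.3000.
z* = 1.960; margin of error = 1.960 × 2.3000 = 4.5080.
-6.2 ± 4.5080 → (-10.71, -1.69).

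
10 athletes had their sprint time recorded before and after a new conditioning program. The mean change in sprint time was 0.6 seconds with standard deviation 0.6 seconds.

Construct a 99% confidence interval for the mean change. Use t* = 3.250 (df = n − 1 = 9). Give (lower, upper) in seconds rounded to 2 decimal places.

(-0.02, 1.22)

This is a matched-pairs design, so SE = s_d/√n = 0.6/√10 = 0.1897.
Margin = 3.250 × 0.1897 = 0.6165; the interval is 0.6 ± 0.6165 = (-0.02, 1.22).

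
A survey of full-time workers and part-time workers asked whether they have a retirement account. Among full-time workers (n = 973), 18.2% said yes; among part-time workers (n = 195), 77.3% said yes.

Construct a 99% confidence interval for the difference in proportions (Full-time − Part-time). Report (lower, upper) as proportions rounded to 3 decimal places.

Each SE is √(p̂(1−p̂)/n): √(0.1820·0.8180/973) = 0.01237 and √(0.7730·0.2270/195) = 0.03000.
SE(p̂₁ − p̂₂) = √(SE₁² + SE₂²) = √(0.0001530169 + 0.0009) = 0.03245, since the two samples are independent.
At 99% confidence z* = 2.576; margin = 2.576 × 0.03245 = 0.08359.
The difference is 0.1820 − 0.7730 = -0.5910, so the interval is -0.5910 ± 0.08359 = (-0.675, -0.507).

(-0.675, -0.507)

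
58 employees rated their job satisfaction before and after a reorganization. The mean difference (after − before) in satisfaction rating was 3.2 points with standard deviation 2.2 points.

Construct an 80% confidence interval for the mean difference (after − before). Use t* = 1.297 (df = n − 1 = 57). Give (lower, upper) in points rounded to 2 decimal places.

(2.83, 3.57)

Paired design: SE = s_d/√n = 2.2/√58 = 0.2889.
t* = 1.297; margin of error = 1.297 × 0.2889 = 0.3747.
3.2 ± 0.3747 → (2.83, 3.57).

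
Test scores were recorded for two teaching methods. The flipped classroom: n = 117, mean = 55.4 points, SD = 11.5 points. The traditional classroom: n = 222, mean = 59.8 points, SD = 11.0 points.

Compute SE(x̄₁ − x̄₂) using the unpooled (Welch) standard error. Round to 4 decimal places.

Standard errors of each mean: 11.5/√117 = 1.0632 and 11.0/√222 = 0.7383.
SE(x̄₁ − x̄₂) = √(1.0632² + 0.7383²) = 1.2944 for independent samples with unequal variances.

1.2944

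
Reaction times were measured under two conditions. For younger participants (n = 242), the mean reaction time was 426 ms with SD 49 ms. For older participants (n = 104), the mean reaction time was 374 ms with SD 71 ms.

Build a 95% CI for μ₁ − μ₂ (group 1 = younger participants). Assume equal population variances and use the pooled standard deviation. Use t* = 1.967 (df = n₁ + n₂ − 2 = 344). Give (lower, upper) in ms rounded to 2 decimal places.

(38.97, 65.03)

s_p = √[((n₁−1)s₁² + (n₂−1)s₂²)/(n₁+n₂−2)] = √[(241·49² + 103·71²)/344] = 56.4931.
SE = 56.4931·√(1/242 + 1/104) = 6.6238.
With t* = 1.967, margin = 1.967 × 6.6238 = 13.0290.
x̄₁ − x̄₂ = 426 − 374 = 52.0000; interval 52.0000 ± 13.0290 = (38.97, 65.03).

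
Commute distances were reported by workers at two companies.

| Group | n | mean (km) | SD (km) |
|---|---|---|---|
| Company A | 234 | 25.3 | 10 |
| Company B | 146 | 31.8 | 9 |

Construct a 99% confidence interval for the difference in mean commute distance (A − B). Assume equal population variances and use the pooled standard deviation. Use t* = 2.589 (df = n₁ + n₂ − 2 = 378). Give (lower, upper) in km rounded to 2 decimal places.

Pooled variance s_p² = [233·10² + 145·9²] / (234+146−2) = 92.7116, so s_p = 9.6287.
SE_diff = s_p·√(1/n₁ + 1/n₂) = 9.6287·√(1/234 + 1/146) = 1.0155.
t* = 2.589; margin = 2.589 × 1.0155 = 2.6291.
Difference = 25.3 − 31.8 = -6.5000.
-6.5000 ± 2.6291 → (-9.13, -3.87).

(-9.13, -3.87)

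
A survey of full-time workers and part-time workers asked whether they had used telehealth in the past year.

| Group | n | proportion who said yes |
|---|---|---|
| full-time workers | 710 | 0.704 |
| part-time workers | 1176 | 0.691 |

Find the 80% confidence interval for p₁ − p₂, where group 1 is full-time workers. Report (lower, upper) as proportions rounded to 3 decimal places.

(-0.015, 0.041)

SE₁ = √(p̂₁(1−p̂₁)/n₁) = √(0.7040·0.2960/710) = 0.01713; SE₂ = √(0.6910·0.3090/1176) = 0.01347.
Independent samples: SE of the difference = √(SE₁² + SE₂²) = √(0.0002934369 + 0.0001814409) = 0.02179.
z* for 80% confidence is 1.282, so the margin of error is 1.282 × 0.02179 = 0.02793.
Point estimate p̂₁ − p̂₂ = 0.7040 − 0.6910 = 0.0130.
0.0130 ± 0.02793 → (-0.015, 0.041).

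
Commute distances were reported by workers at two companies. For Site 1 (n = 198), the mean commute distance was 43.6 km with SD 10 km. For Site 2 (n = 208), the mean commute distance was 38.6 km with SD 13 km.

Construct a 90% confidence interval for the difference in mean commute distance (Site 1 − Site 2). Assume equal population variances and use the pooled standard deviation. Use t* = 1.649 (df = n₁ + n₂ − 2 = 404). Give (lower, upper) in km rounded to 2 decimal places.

(3.10, 6.90)

Pooled variance s_p² = [197·10² + 207·13²] / (198+208−2) = 135.3540, so s_p = 11.6342.
SE_diff = s_p·√(1/n₁ + 1/n₂) = 11.6342·√(1/198 + 1/208) = 1.1551.
t* = 1.649; margin = 1.649 × 1.1551 = 1.9048.
Difference = 43.6 − 38.6 = 5.0000.
5.0000 ± 1.9048 → (3.10, 6.90).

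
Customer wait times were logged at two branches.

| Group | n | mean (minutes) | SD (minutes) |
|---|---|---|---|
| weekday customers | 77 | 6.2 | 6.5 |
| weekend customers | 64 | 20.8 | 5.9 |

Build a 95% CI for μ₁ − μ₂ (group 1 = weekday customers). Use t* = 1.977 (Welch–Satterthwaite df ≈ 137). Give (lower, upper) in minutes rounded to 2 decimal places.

SE₁ = s₁/√n₁ = 6.5/√77 = 0.7407; SE₂ = 5.9/√64 = 0.7375.
Independent samples, unequal variances: SE_diff = √(SE₁² + SE₂²) = √(0.54863649 + 0.54390625) = 1.0452.
t* = 1.977, so margin of error = 1.977 × 1.0452 = 2.0664.
Difference in means = 6.2 − 20.8 = -14.6000.
-14.6000 ± 2.0664 → (-16.67, -12.53).

(-16.67, -12.53)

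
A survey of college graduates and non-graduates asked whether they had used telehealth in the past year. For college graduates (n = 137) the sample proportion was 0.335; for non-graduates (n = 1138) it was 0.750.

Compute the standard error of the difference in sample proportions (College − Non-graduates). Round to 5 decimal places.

0.04232

Each SE is √(p̂(1−p̂)/n): √(0.3350·0.6650/137) = 0.04032 and √(0.7500·0.2500/1138) = 0.01284.
SE(p̂₁ − p̂₂) = √(SE₁² + SE₂²) = √(0.0016257024 + 0.0001648656) = 0.04232, since the two samples are independent.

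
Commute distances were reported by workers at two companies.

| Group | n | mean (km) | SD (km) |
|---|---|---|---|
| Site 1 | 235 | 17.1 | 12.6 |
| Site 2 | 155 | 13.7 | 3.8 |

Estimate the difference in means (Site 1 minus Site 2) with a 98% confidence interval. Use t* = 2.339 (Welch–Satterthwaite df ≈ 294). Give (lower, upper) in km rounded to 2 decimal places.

(1.35, 5.45)

Per-group SEs: s₁/√n₁ = 12.6/√235 = 0.8219, s₂/√n₂ = 3.8/√155 = 0.3052.
Unpooled SE of the difference: √(0.67551961 + 0.09314704) = 0.8767.
Margin of error = t* · SE = 2.339 × 0.8767 = 2.0506.
x̄₁ − x̄₂ = 17.1 − 13.7 = 3.4000.
CI: 3.4000 ± 2.0506 = (1.35, 5.45).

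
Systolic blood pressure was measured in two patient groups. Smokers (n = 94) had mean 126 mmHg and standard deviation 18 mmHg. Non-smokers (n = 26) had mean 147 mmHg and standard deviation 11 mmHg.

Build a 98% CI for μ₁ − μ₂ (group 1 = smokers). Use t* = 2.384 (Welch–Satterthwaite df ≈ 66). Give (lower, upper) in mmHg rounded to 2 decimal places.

Per-group SEs: s₁/√n₁ = 18/√94 = 1.8566, s₂/√n₂ = 11/√26 = 2.1573.
Unpooled SE of the difference: √(3.44696356 + 4.65394329) = 2.8462.
Margin of error = t* · SE = 2.384 × 2.8462 = 6.7853.
x̄₁ − x̄₂ = 126 − 147 = -21.0000.
CI: -21.0000 ± 6.7853 = (-27.79, -14.21).

(-27.79, -14.21)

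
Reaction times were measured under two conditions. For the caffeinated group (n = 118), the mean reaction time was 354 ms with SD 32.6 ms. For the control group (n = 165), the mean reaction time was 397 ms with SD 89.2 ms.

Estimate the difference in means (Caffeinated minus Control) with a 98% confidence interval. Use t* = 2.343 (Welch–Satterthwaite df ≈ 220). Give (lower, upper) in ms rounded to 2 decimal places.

(-60.72, -25.28)

SE₁ = s₁/√n₁ = 32.6/√118 = 3.0011; SE₂ = 89.2/√165 = 6.9442.
Independent samples, unequal variances: SE_diff = √(SE₁² + SE₂²) = √(9.00660121 + 48.22191364) = 7.5650.
t* = 2.343, so margin of error = 2.343 × 7.5650 = 17.7248.
Difference in means = 354 − 397 = -43.0000.
-43.0000 ± 17.7248 → (-60.72, -25.28).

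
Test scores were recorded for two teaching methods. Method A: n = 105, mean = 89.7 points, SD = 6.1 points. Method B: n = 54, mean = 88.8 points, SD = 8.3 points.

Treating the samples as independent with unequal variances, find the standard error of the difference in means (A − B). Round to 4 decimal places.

SE₁ = s₁/√n₁ = 6.1/√105 = 0.5953; SE₂ = 8.3/√54 = 1.1295.
Independent samples, unequal variances: SE_diff = √(SE₁² + SE₂²) = √(0.35438209 + 1.27577025) = 1.2768.

1.2768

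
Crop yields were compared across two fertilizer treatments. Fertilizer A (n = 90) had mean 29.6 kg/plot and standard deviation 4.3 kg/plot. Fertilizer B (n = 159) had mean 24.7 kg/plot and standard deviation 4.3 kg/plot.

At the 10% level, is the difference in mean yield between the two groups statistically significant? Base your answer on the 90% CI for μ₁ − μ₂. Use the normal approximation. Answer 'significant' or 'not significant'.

significant

Per-group SEs: s₁/√n₁ = 4.3/√90 = 0.4533, s₂/√n₂ = 4.3/√159 = 0.3410.
Unpooled SE of the difference: √(0.20548089 + 0.116281) = 0.5672.
Margin of error = z* · SE = 1.645 × 0.5672 = 0.9330.
x̄₁ − x̄₂ = 29.6 − 24.7 = 4.9000.
CI: 4.9000 ± 0.9330 = (3.9670, 5.8330).
The interval (3.9670, 5.8330) does not contain 0, so the difference is significant.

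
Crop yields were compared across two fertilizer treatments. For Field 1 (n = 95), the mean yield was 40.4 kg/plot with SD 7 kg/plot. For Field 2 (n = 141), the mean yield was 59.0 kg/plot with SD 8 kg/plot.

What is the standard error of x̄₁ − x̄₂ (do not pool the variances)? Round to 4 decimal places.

Per-group SEs: s₁/√n₁ = 7/√95 = 0.7182, s₂/√n₂ = 8/√141 = 0.6737.
Unpooled SE of the difference: √(0.51581124 + 0.45387169) = 0.9847.

0.9847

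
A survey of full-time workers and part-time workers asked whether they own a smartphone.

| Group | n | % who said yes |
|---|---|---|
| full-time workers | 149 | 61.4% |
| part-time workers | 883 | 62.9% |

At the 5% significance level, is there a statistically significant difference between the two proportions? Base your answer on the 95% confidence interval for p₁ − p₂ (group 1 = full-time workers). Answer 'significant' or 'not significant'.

not significant

Each SE is √(p̂(1−p̂)/n): √(0.6140·0.3860/149) = 0.03988 and √(0.6290·0.3710/883) = 0.01626.
SE(p̂₁ − p̂₂) = √(SE₁² + SE₂²) = √(0.0015904144 + 0.0002643876) = 0.04307, since the two samples are independent.
At 95% confidence z* = 1.960; margin = 1.960 × 0.04307 = 0.08442.
The difference is 0.6140 − 0.6290 = -0.0150, so the interval is -0.0150 ± 0.08442 = (-0.09942, 0.06942).
The interval (-0.09942, 0.06942) contains 0, so the difference is not significant.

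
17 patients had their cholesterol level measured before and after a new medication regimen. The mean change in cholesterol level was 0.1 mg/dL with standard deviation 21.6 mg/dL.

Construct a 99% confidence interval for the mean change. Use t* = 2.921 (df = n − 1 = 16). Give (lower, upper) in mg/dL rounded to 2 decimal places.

Paired design: SE = s_d/√n = 21.6/√17 = 5.2388.
t* = 2.921; margin of error = 2.921 × 5.2388 = 15.3025.
0.1 ± 15.3025 → (-15.20, 15.40).

(-15.20, 15.40)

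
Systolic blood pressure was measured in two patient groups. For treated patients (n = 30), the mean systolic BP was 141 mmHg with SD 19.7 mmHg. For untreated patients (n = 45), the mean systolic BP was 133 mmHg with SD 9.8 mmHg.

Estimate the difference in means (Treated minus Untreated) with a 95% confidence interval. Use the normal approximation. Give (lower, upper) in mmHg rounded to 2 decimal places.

(0.39, 15.61)

SE₁ = s₁/√n₁ = 19.7/√30 = 3.5967; SE₂ = 9.8/√45 = 1.4609.
Independent samples, unequal variances: SE_diff = √(SE₁² + SE₂²) = √(12.93625089 + 2.13422881) = 3.8821.
z* = 1.960, so margin of error = 1.960 × 3.8821 = 7.6089.
Difference in means = 141 − 133 = 8.0000.
8.0000 ± 7.6089 → (0.39, 15.61).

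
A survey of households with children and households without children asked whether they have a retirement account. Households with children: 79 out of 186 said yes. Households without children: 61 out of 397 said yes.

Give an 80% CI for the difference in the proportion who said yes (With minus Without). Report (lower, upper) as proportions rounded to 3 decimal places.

(0.219, 0.323)

Sample proportions: 79/186 = 0.4247, 61/397 = 0.1537.
Each SE is √(p̂(1−p̂)/n): √(0.4247·0.5753/186) = 0.03624 and √(0.1537·0.8463/397) = 0.01810.
SE(p̂₁ − p̂₂) = √(SE₁² + SE₂²) = √(0.0013133376 + 0.00032761) = 0.04051, since the two samples are independent.
At 80% confidence z* = 1.282; margin = 1.282 × 0.04051 = 0.05193.
The difference is 0.4247 − 0.1537 = 0.2710, so the interval is 0.2710 ± 0.05193 = (0.219, 0.323).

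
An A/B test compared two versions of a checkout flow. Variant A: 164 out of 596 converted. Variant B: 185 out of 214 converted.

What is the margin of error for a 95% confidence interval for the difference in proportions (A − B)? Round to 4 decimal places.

Sample proportions: 164/596 = 0.2752, 185/214 = 0.8645.
Each SE is √(p̂(1−p̂)/n): √(0.2752·0.7248/596) = 0.01829 and √(0.8645·0.1355/214) = 0.02340.
SE(p̂₁ − p̂₂) = √(SE₁² + SE₂²) = √(0.0003345241 + 0.00054756) = 0.02970, since the two samples are independent.
At 95% confidence z* = 1.960; margin = 1.960 × 0.02970 = 0.05821.

0.0582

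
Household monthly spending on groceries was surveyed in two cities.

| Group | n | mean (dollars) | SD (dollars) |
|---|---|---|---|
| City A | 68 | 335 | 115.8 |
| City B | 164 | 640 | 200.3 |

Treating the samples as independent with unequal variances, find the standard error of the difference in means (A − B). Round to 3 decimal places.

21.020

Standard errors of each mean: 115.8/√68 = 14.0428 and 200.3/√164 = 15.6408.
SE(x̄₁ − x̄₂) = √(14.0428² + 15.6408²) = 21.0199 for independent samples with unequal variances.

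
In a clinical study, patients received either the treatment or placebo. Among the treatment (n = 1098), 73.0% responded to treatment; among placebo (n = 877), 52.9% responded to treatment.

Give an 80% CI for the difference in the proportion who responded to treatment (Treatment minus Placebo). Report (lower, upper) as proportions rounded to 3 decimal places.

The two standard errors are √(0.7300×0.2700/1098) = 0.01340 and √(0.5290×0.4710/877) = 0.01686.
Because the samples are independent, SE_diff = √(0.01340² + 0.01686²) = 0.02154.
Using z* = 1.282 for 80%, ME = 1.282 × 0.02154 = 0.02761.
p̂₁ − p̂₂ = 0.2010; interval 0.2010 ± 0.02761 gives (0.173, 0.229).

(0.173, 0.229)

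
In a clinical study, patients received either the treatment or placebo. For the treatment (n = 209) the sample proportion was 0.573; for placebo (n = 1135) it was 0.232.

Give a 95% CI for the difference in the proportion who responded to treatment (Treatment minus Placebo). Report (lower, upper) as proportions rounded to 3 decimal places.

(0.270, 0.412)

SE₁ = √(p̂₁(1−p̂₁)/n₁) = √(0.5730·0.4270/209) = 0.03422; SE₂ = √(0.2320·0.7680/1135) = 0.01253.
Independent samples: SE of the difference = √(SE₁² + SE₂²) = √(0.0011710084 + 0.0001570009) = 0.03644.
z* for 95% confidence is 1.960, so the margin of error is 1.960 × 0.03644 = 0.07142.
Point estimate p̂₁ − p̂₂ = 0.5730 − 0.2320 = 0.3410.
0.3410 ± 0.07142 → (0.270, 0.412).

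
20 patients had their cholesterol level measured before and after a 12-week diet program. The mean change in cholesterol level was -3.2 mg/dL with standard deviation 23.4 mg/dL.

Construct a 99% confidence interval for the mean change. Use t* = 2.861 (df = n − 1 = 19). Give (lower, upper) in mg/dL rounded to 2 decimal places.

(-18.17, 11.77)

Paired design: SE = s_d/√n = 23.4/√20 = 5.2324.
t* = 2.861; margin of error = 2.861 × 5.2324 = 14.9699.
-3.2 ± 14.9699 → (-18.17, 11.77).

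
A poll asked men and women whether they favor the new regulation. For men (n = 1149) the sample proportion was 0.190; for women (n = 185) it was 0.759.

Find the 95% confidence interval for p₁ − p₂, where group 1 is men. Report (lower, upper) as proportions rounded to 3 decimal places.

(-0.635, -0.503)

SE₁ = √(p̂₁(1−p̂₁)/n₁) = √(0.1900·0.8100/1149) = 0.01157; SE₂ = √(0.7590·0.2410/185) = 0.03144.
Independent samples: SE of the difference = √(SE₁² + SE₂²) = √(0.0001338649 + 0.0009884736) = 0.03350.
z* for 95% confidence is 1.960, so the margin of error is 1.960 × 0.03350 = 0.06566.
Point estimate p̂₁ − p̂₂ = 0.1900 − 0.7590 = -0.5690.
-0.5690 ± 0.06566 → (-0.635, -0.503).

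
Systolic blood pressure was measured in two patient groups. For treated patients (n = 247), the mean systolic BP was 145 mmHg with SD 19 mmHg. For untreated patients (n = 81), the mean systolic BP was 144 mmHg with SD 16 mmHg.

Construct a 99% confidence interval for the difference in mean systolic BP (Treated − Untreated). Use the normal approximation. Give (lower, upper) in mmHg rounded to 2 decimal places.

Standard errors of each mean: 19/√247 = 1.2089 and 16/√81 = 1.7778.
SE(x̄₁ − x̄₂) = √(1.2089² + 1.7778²) = 2.1499 for independent samples with unequal variances.
With z* = 2.576, the margin is 2.576 × 2.1499 = 5.5381.
x̄₁ − x̄₂ = 145 − 144 = 1.0000; the interval is 1.0000 ± 5.5381 = (-4.54, 6.54).

(-4.54, 6.54)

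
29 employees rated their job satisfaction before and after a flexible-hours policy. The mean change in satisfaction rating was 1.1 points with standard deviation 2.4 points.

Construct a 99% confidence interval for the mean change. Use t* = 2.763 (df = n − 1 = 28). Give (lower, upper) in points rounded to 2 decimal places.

(-0.13, 2.33)

Paired design: SE = s_d/√n = 2.4/√29 = 0.4457.
t* = 2.763; margin of error = 2.763 × 0.4457 = 1.2315.
1.1 ± 1.2315 → (-0.13, 2.33).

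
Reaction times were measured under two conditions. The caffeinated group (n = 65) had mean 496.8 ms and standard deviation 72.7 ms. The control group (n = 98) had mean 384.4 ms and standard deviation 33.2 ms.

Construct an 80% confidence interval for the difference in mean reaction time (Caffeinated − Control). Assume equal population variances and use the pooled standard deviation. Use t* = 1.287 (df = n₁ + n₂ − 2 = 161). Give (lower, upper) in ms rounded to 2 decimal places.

Pooled variance s_p² = [64·72.7² + 97·33.2²] / (65+98−2) = 2765.0673, so s_p = 52.5839.
SE_diff = s_p·√(1/n₁ + 1/n₂) = 52.5839·√(1/65 + 1/98) = 8.4116.
t* = 1.287; margin = 1.287 × 8.4116 = 10.8257.
Difference = 496.8 − 384.4 = 112.4000.
112.4000 ± 10.8257 → (101.57, 123.23).

(101.57, 123.23)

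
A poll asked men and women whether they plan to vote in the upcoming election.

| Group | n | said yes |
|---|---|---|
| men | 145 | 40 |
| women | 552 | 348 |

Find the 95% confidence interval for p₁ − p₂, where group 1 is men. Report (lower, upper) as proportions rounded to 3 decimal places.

(-0.438, -0.271)

Sample proportions: 40/145 = 0.2759, 348/552 = 0.6304.
Each SE is √(p̂(1−p̂)/n): √(0.2759·0.7241/145) = 0.03712 and √(0.6304·0.3696/552) = 0.02054.
SE(p̂₁ − p̂₂) = √(SE₁² + SE₂²) = √(0.0013778944 + 0.0004218916) = 0.04242, since the two samples are independent.
At 95% confidence z* = 1.960; margin = 1.960 × 0.04242 = 0.08314.
The difference is 0.2759 − 0.6304 = -0.3545, so the interval is -0.3545 ± 0.08314 = (-0.438, -0.271).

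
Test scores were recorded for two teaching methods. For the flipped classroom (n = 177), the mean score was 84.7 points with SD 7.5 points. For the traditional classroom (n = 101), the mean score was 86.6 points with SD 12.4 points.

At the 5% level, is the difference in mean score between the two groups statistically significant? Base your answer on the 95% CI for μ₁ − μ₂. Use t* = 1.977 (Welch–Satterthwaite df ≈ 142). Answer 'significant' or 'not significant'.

not significant

Per-group SEs: s₁/√n₁ = 7.5/√177 = 0.5637, s₂/√n₂ = 12.4/√101 = 1.2338.
Unpooled SE of the difference: √(0.31775769 + 1.52226244) = 1.3565.
Margin of error = t* · SE = 1.977 × 1.3565 = 2.6818.
x̄₁ − x̄₂ = 84.7 − 86.6 = -1.9000.
CI: -1.9000 ± 2.6818 = (-4.5818, 0.7818).
The interval (-4.5818, 0.7818) contains 0, so the difference is not significant.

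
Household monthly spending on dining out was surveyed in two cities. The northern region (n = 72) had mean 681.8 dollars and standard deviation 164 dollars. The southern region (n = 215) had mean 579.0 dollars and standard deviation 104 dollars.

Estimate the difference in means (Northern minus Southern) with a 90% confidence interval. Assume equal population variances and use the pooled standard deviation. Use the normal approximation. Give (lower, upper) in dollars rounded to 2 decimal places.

(75.53, 130.07)

s_p = √[((n₁−1)s₁² + (n₂−1)s₂²)/(n₁+n₂−2)] = √[(71·164² + 214·104²)/285] = 121.7452.
SE = 121.7452·√(1/72 + 1/215) = 16.5771.
With z* = 1.645, margin = 1.645 × 16.5771 = 27.2693.
x̄₁ − x̄₂ = 681.8 − 579.0 = 102.8000; interval 102.8000 ± 27.2693 = (75.53, 130.07).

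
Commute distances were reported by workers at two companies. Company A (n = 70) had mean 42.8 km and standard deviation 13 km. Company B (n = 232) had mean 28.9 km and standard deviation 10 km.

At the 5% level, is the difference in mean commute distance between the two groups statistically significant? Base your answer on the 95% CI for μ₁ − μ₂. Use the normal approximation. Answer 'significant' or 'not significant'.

significant

SE₁ = s₁/√n₁ = 13/√70 = 1.5538; SE₂ = 10/√232 = 0.6565.
Independent samples, unequal variances: SE_diff = √(SE₁² + SE₂²) = √(2.41429444 + 0.43099225) = 1.6868.
z* = 1.960, so margin of error = 1.960 × 1.6868 = 3.3061.
Difference in means = 42.8 − 28.9 = 13.9000.
13.9000 ± 3.3061 → (10.5939, 17.2061).
The interval (10.5939, 17.2061) does not contain 0, so the difference is significant.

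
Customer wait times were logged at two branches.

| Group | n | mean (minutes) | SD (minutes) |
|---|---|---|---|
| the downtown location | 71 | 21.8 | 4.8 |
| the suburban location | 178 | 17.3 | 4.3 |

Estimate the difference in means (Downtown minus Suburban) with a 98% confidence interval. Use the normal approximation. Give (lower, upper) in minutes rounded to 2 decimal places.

(2.98, 6.02)

Per-group SEs: s₁/√n₁ = 4.8/√71 = 0.5697, s₂/√n₂ = 4.3/√178 = 0.3223.
Unpooled SE of the difference: √(0.32455809 + 0.10387729) = 0.6545.
Margin of error = z* · SE = 2.326 × 0.6545 = 1.5224.
x̄₁ − x̄₂ = 21.8 − 17.3 = 4.5000.
CI: 4.5000 ± 1.5224 = (2.98, 6.02).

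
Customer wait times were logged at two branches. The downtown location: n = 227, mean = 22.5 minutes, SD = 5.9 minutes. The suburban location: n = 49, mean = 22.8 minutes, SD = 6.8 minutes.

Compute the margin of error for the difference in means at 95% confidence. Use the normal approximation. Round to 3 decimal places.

SE₁ = s₁/√n₁ = 5.9/√227 = 0.3916; SE₂ = 6.8/√49 = 0.9714.
Independent samples, unequal variances: SE_diff = √(SE₁² + SE₂²) = √(0.15335056 + 0.94361796) = 1.0474.
z* = 1.960, so margin of error = 1.960 × 1.0474 = 2.0529.

2.053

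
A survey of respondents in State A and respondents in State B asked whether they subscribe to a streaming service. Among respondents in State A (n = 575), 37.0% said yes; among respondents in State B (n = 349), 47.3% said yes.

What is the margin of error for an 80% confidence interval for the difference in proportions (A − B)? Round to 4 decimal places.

SE₁ = √(p̂₁(1−p̂₁)/n₁) = √(0.3700·0.6300/575) = 0.02013; SE₂ = √(0.4730·0.5270/349) = 0.02673.
Independent samples: SE of the difference = √(SE₁² + SE₂²) = √(0.0004052169 + 0.0007144929) = 0.03346.
z* for 80% confidence is 1.282, so the margin of error is 1.282 × 0.03346 = 0.04290.

0.0429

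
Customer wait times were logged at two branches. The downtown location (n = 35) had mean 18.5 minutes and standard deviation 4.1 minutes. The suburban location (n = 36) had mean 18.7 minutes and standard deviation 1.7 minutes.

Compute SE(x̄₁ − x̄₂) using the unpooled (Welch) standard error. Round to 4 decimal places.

0.7487

SE₁ = s₁/√n₁ = 4.1/√35 = 0.6930; SE₂ = 1.7/√36 = 0.2833.
Independent samples, unequal variances: SE_diff = √(SE₁² + SE₂²) = √(0.480249 + 0.08025889) = 0.7487.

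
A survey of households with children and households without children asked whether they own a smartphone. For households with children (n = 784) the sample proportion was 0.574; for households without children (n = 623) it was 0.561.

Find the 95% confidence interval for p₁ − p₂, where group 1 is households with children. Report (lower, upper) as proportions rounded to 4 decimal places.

Each SE is √(p̂(1−p̂)/n): √(0.5740·0.4260/784) = 0.01766 and √(0.5610·0.4390/623) = 0.01988.
SE(p̂₁ − p̂₂) = √(SE₁² + SE₂²) = √(0.0003118756 + 0.0003952144) = 0.02659, since the two samples are independent.
At 95% confidence z* = 1.960; margin = 1.960 × 0.02659 = 0.05212.
The difference is 0.5740 − 0.5610 = 0.0130, so the interval is 0.0130 ± 0.05212 = (-0.0391, 0.0651).

(-0.0391, 0.0651)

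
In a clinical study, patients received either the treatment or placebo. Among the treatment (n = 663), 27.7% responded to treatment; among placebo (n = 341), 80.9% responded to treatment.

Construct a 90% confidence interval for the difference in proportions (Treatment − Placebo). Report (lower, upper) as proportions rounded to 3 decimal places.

The two standard errors are √(0.2770×0.7230/663) = 0.01738 and √(0.8090×0.1910/341) = 0.02129.
Because the samples are independent, SE_diff = √(0.01738² + 0.02129²) = 0.02748.
Using z* = 1.645 for 90%, ME = 1.645 × 0.02748 = 0.04520.
p̂₁ − p̂₂ = -0.5320; interval -0.5320 ± 0.04520 gives (-0.577, -0.487).

(-0.577, -0.487)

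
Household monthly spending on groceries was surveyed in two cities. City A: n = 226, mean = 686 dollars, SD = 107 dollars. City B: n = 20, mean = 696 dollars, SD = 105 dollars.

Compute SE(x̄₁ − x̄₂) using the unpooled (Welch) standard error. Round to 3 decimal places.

Per-group SEs: s₁/√n₁ = 107/√226 = 7.1175, s₂/√n₂ = 105/√20 = 23.4787.
Unpooled SE of the difference: √(50.65880625 + 551.24935369) = 24.5338.

24.534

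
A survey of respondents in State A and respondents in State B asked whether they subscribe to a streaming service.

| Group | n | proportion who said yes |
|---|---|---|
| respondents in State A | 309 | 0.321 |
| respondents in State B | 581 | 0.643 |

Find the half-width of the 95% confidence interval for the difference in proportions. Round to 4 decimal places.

0.0650

SE₁ = √(p̂₁(1−p̂₁)/n₁) = √(0.3210·0.6790/309) = 0.02656; SE₂ = √(0.6430·0.3570/581) = 0.01988.
Independent samples: SE of the difference = √(SE₁² + SE₂²) = √(0.0007054336 + 0.0003952144) = 0.03318.
z* for 95% confidence is 1.960, so the margin of error is 1.960 × 0.03318 = 0.06503.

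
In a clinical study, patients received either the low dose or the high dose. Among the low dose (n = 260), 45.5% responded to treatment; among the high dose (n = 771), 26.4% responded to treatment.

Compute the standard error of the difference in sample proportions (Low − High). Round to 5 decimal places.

Each SE is √(p̂(1−p̂)/n): √(0.4550·0.5450/260) = 0.03088 and √(0.2640·0.7360/771) = 0.01587.
SE(p̂₁ − p̂₂) = √(SE₁² + SE₂²) = √(0.0009535744 + 0.0002518569) = 0.03472, since the two samples are independent.

0.03472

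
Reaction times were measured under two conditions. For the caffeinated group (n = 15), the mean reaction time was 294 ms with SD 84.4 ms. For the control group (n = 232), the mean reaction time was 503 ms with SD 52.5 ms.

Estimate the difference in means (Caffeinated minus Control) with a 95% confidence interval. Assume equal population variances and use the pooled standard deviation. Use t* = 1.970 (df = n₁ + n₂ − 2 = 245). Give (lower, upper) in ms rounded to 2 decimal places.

(-237.77, -180.23)

Pooled variance s_p² = [14·84.4² + 231·52.5²] / (15+232−2) = 3005.7991, so s_p = 54.8252.
SE_diff = s_p·√(1/n₁ + 1/n₂) = 54.8252·√(1/15 + 1/232) = 14.6063.
t* = 1.970; margin = 1.970 × 14.6063 = 28.7744.
Difference = 294 − 503 = -209.0000.
-209.0000 ± 28.7744 → (-237.77, -180.23).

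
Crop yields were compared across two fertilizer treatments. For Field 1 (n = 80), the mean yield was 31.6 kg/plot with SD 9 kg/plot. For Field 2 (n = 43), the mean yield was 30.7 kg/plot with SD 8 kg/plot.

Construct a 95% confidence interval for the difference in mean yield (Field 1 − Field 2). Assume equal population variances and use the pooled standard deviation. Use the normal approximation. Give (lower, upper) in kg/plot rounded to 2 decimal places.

s_p = √[((n₁−1)s₁² + (n₂−1)s₂²)/(n₁+n₂−2)] = √[(79·9² + 42·8²)/121] = 8.6660.
SE = 8.6660·√(1/80 + 1/43) = 1.6387.
With z* = 1.960, margin = 1.960 × 1.6387 = 3.2119.
x̄₁ − x̄₂ = 31.6 − 30.7 = 0.9000; interval 0.9000 ± 3.2119 = (-2.31, 4.11).

(-2.31, 4.11)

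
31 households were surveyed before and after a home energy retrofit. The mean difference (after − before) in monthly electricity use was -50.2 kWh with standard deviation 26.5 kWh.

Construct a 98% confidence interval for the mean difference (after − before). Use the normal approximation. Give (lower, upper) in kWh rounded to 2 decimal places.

This is a matched-pairs design, so SE = s_d/√n = 26.5/√31 = 4.7595.
Margin = 2.326 × 4.7595 = 11.0706; the interval is -50.2 ± 11.0706 = (-61.27, -39.13).

(-61.27, -39.13)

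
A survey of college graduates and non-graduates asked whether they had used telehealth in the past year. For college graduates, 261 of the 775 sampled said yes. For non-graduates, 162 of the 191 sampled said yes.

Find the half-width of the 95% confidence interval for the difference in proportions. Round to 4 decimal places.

First, p̂₁ = 261/775 = 0.3368; p̂₂ = 162/191 = 0.8482.
The two standard errors are √(0.3368×0.6632/775) = 0.01698 and √(0.8482×0.1518/191) = 0.02596.
Because the samples are independent, SE_diff = √(0.01698² + 0.02596²) = 0.03102.
Using z* = 1.960 for 95%, ME = 1.960 × 0.03102 = 0.06080.

0.0608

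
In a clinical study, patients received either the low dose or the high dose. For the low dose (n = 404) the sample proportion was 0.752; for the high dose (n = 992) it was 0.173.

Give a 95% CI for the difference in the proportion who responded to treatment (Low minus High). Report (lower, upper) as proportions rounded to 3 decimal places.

(0.531, 0.627)

The two standard errors are √(0.7520×0.2480/404) = 0.02149 and √(0.1730×0.8270/992) = 0.01201.
Because the samples are independent, SE_diff = √(0.02149² + 0.01201²) = 0.02462.
Using z* = 1.960 for 95%, ME = 1.960 × 0.02462 = 0.04826.
p̂₁ − p̂₂ = 0.5790; interval 0.5790 ± 0.04826 gives (0.531, 0.627).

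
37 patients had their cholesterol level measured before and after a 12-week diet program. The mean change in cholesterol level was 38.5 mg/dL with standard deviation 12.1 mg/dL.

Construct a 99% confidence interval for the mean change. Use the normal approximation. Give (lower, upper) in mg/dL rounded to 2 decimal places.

Paired design: SE = s_d/√n = 12.1/√37 = 1.9892.
z* = 2.576; margin of error = 2.576 × 1.9892 = 5.1242.
38.5 ± 5.1242 → (33.38, 43.62).

(33.38, 43.62)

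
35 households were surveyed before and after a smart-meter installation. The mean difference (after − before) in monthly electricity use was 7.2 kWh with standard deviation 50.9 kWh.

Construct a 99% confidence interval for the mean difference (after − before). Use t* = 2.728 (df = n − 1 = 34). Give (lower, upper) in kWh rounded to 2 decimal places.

(-16.27, 30.67)

Paired design: SE = s_d/√n = 50.9/√35 = 8.6037.
t* = 2.728; margin of error = 2.728 × 8.6037 = 23.4709.
7.2 ± 23.4709 → (-16.27, 30.67).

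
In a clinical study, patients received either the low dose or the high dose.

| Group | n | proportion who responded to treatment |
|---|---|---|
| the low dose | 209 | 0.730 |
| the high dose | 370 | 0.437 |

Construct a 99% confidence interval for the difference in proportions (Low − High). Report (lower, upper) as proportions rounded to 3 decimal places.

(0.190, 0.396)

The two standard errors are √(0.7300×0.2700/209) = 0.03071 and √(0.4370×0.5630/370) = 0.02579.
Because the samples are independent, SE_diff = √(0.03071² + 0.02579²) = 0.04010.
Using z* = 2.576 for 99%, ME = 2.576 × 0.04010 = 0.10330.
p̂₁ − p̂₂ = 0.2930; interval 0.2930 ± 0.10330 gives (0.190, 0.396).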